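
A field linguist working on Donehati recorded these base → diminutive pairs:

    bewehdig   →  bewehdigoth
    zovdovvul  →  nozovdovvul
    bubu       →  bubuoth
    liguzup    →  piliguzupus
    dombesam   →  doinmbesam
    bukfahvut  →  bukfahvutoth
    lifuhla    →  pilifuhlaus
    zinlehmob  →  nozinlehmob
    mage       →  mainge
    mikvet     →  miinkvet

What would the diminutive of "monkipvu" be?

bukfahvut and mikvet both end in -t yet inflect differently (bukfahvutoth, miinkvet), so the final letter is not what conditions the rule; the first letter is.
"monkipvu" begins with m-. The stems beginning with m- (mikvet → miinkvet, mage → mainge) insert -in- after the first vowel.
The other patterns: stems beginning with b- add -oth; stems beginning with l- add pi- … -us around the stem; stems beginning with z- add the prefix no-.
So monkipvu → moinnkipvu.

moinnkipvu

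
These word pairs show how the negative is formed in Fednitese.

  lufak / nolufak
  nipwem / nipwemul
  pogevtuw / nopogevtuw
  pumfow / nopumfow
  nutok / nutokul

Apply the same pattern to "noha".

nohaul

nutok and lufak both end in -k yet inflect differently (nutokul, nolufak), so the final letter is not what conditions the rule; the first letter is.
"noha" begins with n-. The stems beginning with n- (nipwem → nipwemul, nutok → nutokul) add -ul.
The other pattern: stems beginning with l- or p- add the prefix no-.
So noha → nohaul.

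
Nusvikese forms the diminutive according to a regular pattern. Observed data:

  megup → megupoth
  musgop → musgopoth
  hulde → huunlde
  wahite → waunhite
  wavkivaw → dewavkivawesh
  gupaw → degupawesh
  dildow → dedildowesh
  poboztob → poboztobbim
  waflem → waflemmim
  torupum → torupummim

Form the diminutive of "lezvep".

lezvepoth

musgop and dildow both have last vowel 'o' yet inflect differently (musgopoth, dedildowesh), so the last vowel is not what conditions the rule; the final letter is.
"lezvep" ends in -p. The stems ending in -p (megup → megupoth, musgop → musgopoth) add -oth.
The other patterns: stems ending in -e insert -un- after the first vowel; stems ending in -w add de- … -esh around the stem; stems ending in -b or -m double the final consonant and add -im.
So lezvep → lezvepoth.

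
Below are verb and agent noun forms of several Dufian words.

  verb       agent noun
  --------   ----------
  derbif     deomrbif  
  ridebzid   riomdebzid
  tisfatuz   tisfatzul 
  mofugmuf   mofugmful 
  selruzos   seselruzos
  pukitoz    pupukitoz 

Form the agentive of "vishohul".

derbif and mofugmuf both end in -f yet inflect differently (deomrbif, mofugmful), so the final letter is not what conditions the rule; the last vowel is.
"vishohul" has last vowel 'u'. The stems whose last vowel is 'u' (tisfatuz → tisfatzul, mofugmuf → mofugmful) delete the last vowel and add -ul.
So vishohul → vishohlul.

vishohlul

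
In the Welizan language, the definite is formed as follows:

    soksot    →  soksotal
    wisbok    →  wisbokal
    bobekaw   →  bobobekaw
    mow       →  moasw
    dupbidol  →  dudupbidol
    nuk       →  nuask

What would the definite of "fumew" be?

fumewal

nuk and wisbok both end in -k yet inflect differently (nuask, wisbokal), so the final letter is not what conditions the rule; the number of vowels is.
"fumew" has 2 vowels. The stems with 2 vowels (wisbok → wisbokal, soksot → soksotal) add -al.
The other patterns: stems with 1 vowel insert -as- after the first vowel; stems with 3 vowels repeat the first consonant+vowel as a prefix.
So fumew → fumewal.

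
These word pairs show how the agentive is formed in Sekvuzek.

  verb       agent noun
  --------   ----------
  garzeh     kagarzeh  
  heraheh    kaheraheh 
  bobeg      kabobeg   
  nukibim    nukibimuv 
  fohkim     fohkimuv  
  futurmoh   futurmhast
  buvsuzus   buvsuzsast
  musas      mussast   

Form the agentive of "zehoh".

zehhast

"zehoh" has last vowel 'o'. The one such stem in the data (futurmoh → futurmhast) deletes the last vowel and adds -ast (as do buvsuzus, musas), so the same rule applies.
The other patterns: stems whose last vowel is 'e' add the prefix ka-; stems whose last vowel is 'i' add -uv.
So zehoh → zehhast.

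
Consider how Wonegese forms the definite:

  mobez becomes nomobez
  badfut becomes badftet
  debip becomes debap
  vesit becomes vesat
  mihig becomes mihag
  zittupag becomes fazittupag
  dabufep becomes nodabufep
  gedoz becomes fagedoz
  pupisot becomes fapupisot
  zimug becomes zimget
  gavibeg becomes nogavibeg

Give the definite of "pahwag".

fapahwag

mihig and gavibeg both end in -g yet inflect differently (mihag, nogavibeg), so the final letter is not what conditions the rule; the last vowel is.
"pahwag" has last vowel 'a'. The one such stem in the data (zittupag → fazittupag) adds the prefix fa-, so the same rule applies.
The other patterns: stems whose last vowel is 'i' change the last vowel to 'a'; stems whose last vowel is 'e' add the prefix no-; stems whose last vowel is 'u' delete the last vowel and add -et.
So pahwag → fapahwag.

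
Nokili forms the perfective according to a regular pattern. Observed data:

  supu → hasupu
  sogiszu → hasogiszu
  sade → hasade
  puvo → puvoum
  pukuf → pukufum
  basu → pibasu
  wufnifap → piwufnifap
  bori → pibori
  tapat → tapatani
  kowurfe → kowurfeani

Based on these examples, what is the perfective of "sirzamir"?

supu and basu both end in -u yet inflect differently (hasupu, pibasu), so the final letter is not what conditions the rule; the first letter is.
"sirzamir" begins with s-. The stems beginning with s- (supu → hasupu, sogiszu → hasogiszu, sade → hasade) add the prefix ha-.
So sirzamir → hasirzamir.

hasirzamir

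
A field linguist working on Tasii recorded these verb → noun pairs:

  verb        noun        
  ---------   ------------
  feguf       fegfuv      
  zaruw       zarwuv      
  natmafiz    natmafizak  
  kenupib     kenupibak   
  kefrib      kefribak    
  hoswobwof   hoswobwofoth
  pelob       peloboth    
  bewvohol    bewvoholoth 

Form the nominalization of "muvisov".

muvisovoth

"muvisov" has last vowel 'o'. The stems whose last vowel is 'o' (hoswobwof → hoswobwofoth, pelob → peloboth, bewvohol → bewvoholoth) add -oth.
The other patterns: stems whose last vowel is 'u' delete the last vowel and add -uv; stems whose last vowel is 'i' add -ak.
So muvisov → muvisovoth.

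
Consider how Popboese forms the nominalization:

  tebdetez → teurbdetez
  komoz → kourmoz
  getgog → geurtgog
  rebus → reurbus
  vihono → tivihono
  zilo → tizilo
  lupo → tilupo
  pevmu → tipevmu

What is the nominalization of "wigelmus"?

wiurgelmus

"wigelmus" ends in a consonant. The stems ending in a consonant (tebdetez → teurbdetez, komoz → kourmoz, getgog → geurtgog) insert -ur- after the first vowel.
The other pattern: stems ending in a vowel add the prefix ti-.
So wigelmus → wiurgelmus.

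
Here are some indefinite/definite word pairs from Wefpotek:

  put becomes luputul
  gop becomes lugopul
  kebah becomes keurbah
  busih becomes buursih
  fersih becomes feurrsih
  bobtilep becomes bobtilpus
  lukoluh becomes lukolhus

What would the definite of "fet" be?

lufetul

gop and bobtilep both end in -p yet inflect differently (lugopul, bobtilpus), so the final letter is not what conditions the rule; the number of vowels is.
"fet" has 1 vowel. The stems with 1 vowel (put → luputul, gop → lugopul) add lu- … -ul around the stem.
So fet → lufetul.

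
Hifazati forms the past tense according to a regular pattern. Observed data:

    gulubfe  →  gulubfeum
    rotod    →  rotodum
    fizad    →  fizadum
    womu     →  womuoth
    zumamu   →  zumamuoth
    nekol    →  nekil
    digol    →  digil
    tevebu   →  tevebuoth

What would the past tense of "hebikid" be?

nekol and rotod both have last vowel 'o' yet inflect differently (nekil, rotodum), so the last vowel is not what conditions the rule; the final letter is.
"hebikid" ends in -d. The stems ending in -d (fizad → fizadum, rotod → rotodum) add -um.
So hebikid → hebikidum.

hebikidum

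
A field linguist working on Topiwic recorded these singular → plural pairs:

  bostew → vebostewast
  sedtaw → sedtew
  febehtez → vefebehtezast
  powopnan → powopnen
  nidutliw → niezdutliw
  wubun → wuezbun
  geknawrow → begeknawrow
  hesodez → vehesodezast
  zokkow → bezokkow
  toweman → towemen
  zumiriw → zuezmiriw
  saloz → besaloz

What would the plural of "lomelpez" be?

velomelpezast

"lomelpez" has last vowel 'e'. The stems whose last vowel is 'e' (febehtez → vefebehtezast, bostew → vebostewast, hesodez → vehesodezast) add ve- … -ast around the stem.
So lomelpez → velomelpezast.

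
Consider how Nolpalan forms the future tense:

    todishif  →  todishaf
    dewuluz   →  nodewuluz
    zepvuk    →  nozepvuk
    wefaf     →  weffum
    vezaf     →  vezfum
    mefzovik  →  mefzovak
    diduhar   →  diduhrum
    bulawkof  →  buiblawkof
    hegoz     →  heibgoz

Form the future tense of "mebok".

meibbok

bulawkof and vezaf both end in -f yet inflect differently (buiblawkof, vezfum), so the final letter is not what conditions the rule; the last vowel is.
"mebok" has last vowel 'o'. The stems whose last vowel is 'o' (bulawkof → buiblawkof, hegoz → heibgoz) insert -ib- after the first vowel.
The other patterns: stems whose last vowel is 'a' delete the last vowel and add -um; stems whose last vowel is 'u' add the prefix no-; stems whose last vowel is 'i' change the last vowel to 'a'.
So mebok → meibbok.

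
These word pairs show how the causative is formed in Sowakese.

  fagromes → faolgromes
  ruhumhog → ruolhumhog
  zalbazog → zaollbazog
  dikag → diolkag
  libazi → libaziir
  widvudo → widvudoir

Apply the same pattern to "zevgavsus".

"zevgavsus" ends in a consonant. The stems ending in a consonant (dikag → diolkag, zalbazog → zaollbazog, fagromes → faolgromes) insert -ol- after the first vowel.
The other pattern: stems ending in a vowel add -ir.
So zevgavsus → zeolvgavsus.

zeolvgavsus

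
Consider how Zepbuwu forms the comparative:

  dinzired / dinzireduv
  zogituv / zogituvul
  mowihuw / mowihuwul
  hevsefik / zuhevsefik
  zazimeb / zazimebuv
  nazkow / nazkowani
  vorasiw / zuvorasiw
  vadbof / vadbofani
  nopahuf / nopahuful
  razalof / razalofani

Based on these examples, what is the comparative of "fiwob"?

vorasiw and mowihuw both end in -w yet inflect differently (zuvorasiw, mowihuwul), so the final letter is not what conditions the rule; the last vowel is.
"fiwob" has last vowel 'o'. The stems whose last vowel is 'o' (vadbof → vadbofani, razalof → razalofani, nazkow → nazkowani) add -ani.
So fiwob → fiwobani.

fiwobani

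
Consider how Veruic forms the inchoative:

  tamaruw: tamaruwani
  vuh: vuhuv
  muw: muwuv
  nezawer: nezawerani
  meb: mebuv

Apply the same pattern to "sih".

"sih" has 1 vowel. The stems with 1 vowel (vuh → vuhuv, muw → muwuv, meb → mebuv) add -uv.
The other pattern: stems with 3 vowels add -ani.
So sih → sihuv.

sihuv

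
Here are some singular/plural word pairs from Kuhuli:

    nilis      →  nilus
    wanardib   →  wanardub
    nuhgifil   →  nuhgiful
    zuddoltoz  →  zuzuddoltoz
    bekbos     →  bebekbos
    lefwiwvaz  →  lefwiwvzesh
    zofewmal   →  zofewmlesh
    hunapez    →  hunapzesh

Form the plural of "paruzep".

paruzpesh

nilis and bekbos both end in -s yet inflect differently (nilus, bebekbos), so the final letter is not what conditions the rule; the last vowel is.
"paruzep" has last vowel 'e'. The one such stem in the data (hunapez → hunapzesh) deletes the last vowel and adds -esh (as do lefwiwvaz, zofewmal), so the same rule applies.
So paruzep → paruzpesh.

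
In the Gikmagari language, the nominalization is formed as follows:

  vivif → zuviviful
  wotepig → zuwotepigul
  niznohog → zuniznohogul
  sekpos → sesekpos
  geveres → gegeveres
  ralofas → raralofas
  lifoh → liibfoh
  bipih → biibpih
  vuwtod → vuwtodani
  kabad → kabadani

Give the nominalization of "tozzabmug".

"tozzabmug" ends in -g. The stems ending in -g (wotepig → zuwotepigul, niznohog → zuniznohogul) add zu- … -ul around the stem.
The other patterns: stems ending in -s repeat the first consonant+vowel as a prefix; stems ending in -h insert -ib- after the first vowel; stems ending in -d add -ani.
So tozzabmug → zutozzabmugul.

zutozzabmugul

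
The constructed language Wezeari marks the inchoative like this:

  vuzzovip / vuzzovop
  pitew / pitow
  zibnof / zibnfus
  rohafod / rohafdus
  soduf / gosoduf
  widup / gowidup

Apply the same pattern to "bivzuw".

gobivzuw

zibnof and soduf both end in -f yet inflect differently (zibnfus, gosoduf), so the final letter is not what conditions the rule; the last vowel is.
"bivzuw" has last vowel 'u'. The stems whose last vowel is 'u' (soduf → gosoduf, widup → gowidup) add the prefix go-.
The other patterns: stems whose last vowel is 'e' or 'i' change the last vowel to 'o'; stems whose last vowel is 'o' delete the last vowel and add -us.
So bivzuw → gobivzuw.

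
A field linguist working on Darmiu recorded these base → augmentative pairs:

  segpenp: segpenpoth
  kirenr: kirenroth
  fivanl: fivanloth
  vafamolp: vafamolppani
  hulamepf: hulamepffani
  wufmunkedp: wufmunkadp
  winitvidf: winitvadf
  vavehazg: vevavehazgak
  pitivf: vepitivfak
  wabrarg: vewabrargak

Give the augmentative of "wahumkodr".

segpenp and vafamolp both end in -p yet inflect differently (segpenpoth, vafamolppani), so the final letter is not what conditions the rule; the second-to-last letter is.
"wahumkodr" has second-to-last letter 'd'. The stems whose second-to-last letter is 'd' (wufmunkedp → wufmunkadp, winitvidf → winitvadf) change the last vowel to 'a'.
The other patterns: stems whose second-to-last letter is 'n' add -oth; stems whose second-to-last letter is 'l' or 'p' double the final consonant and add -ani; stems whose second-to-last letter is 'r', 'v' or 'z' add ve- … -ak around the stem.
So wahumkodr → wahumkadr.

wahumkadr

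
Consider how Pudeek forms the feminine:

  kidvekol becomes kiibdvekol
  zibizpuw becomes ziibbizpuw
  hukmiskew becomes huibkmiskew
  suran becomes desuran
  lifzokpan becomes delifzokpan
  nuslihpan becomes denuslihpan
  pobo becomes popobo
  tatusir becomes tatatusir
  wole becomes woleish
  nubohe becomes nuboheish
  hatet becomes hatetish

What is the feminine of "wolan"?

kidvekol and pobo both have last vowel 'o' yet inflect differently (kiibdvekol, popobo), so the last vowel is not what conditions the rule; the final letter is.
"wolan" ends in -n. The stems ending in -n (suran → desuran, lifzokpan → delifzokpan, nuslihpan → denuslihpan) add the prefix de-.
The other patterns: stems ending in -l or -w insert -ib- after the first vowel; stems ending in -o or -r repeat the first consonant+vowel as a prefix; stems ending in -e or -t add -ish.
So wolan → dewolan.

dewolan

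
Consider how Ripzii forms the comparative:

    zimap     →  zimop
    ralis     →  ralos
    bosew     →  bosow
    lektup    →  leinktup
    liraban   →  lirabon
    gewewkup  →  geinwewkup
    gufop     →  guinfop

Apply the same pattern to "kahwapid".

kahwapod

"kahwapid" has last vowel 'i'. The one such stem in the data (ralis → ralos) changes the last vowel to 'o' (as do liraban, bosew), so the same rule applies.
The other pattern: stems whose last vowel is 'o' or 'u' insert -in- after the first vowel.
So kahwapid → kahwapod.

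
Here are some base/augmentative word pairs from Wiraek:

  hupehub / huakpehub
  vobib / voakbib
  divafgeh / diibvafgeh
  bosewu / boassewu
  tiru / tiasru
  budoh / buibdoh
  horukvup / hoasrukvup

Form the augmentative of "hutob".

huaktob

horukvup and hupehub both have last vowel 'u' yet inflect differently (hoasrukvup, huakpehub), so the last vowel is not what conditions the rule; the final letter is.
"hutob" ends in -b. The stems ending in -b (vobib → voakbib, hupehub → huakpehub) insert -ak- after the first vowel.
The other patterns: stems ending in -p or -u insert -as- after the first vowel; stems ending in -h insert -ib- after the first vowel.
So hutob → huaktob.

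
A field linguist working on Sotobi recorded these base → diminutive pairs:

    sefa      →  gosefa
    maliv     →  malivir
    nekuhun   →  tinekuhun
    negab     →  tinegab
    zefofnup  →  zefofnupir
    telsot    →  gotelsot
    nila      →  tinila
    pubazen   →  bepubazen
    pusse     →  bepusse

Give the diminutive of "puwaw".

"puwaw" begins with p-. The stems beginning with p- (pubazen → bepubazen, pusse → bepusse) add the prefix be-.
The other patterns: stems beginning with m- or z- add -ir; stems beginning with n- add the prefix ti-; stems beginning with s- or t- add the prefix go-.
So puwaw → bepuwaw.

bepuwaw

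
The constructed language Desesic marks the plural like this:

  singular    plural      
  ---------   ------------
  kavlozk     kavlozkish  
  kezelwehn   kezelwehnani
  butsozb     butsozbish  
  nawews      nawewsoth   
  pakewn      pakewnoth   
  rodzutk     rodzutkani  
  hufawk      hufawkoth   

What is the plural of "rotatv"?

kavlozk and hufawk both end in -k yet inflect differently (kavlozkish, hufawkoth), so the final letter is not what conditions the rule; the second-to-last letter is.
"rotatv" has second-to-last letter 't'. The one such stem in the data (rodzutk → rodzutkani) adds -ani, so the same rule applies.
The other patterns: stems whose second-to-last letter is 'z' add -ish; stems whose second-to-last letter is 'w' add -oth.
So rotatv → rotatvani.

rotatvani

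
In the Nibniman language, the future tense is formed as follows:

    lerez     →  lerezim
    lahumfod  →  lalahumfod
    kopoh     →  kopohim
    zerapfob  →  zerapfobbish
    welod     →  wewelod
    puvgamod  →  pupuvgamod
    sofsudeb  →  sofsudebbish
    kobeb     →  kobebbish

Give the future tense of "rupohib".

"rupohib" ends in -b. The stems ending in -b (sofsudeb → sofsudebbish, kobeb → kobebbish, zerapfob → zerapfobbish) double the final consonant and add -ish.
The other patterns: stems ending in -d repeat the first consonant+vowel as a prefix; stems ending in -h or -z add -im.
So rupohib → rupohibbish.

rupohibbish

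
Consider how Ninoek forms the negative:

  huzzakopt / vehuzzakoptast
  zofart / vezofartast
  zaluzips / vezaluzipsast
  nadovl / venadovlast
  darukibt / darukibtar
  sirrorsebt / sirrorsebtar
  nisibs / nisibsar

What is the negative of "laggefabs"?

"laggefabs" has second-to-last letter 'b'. The stems whose second-to-last letter is 'b' (sirrorsebt → sirrorsebtar, nisibs → nisibsar, darukibt → darukibtar) add -ar.
So laggefabs → laggefabsar.

laggefabsar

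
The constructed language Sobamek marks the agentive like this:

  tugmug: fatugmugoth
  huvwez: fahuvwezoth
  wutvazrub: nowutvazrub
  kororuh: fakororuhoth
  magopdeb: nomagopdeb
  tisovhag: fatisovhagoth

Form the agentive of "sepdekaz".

fasepdekazoth

wutvazrub and tugmug both have last vowel 'u' yet inflect differently (nowutvazrub, fatugmugoth), so the last vowel is not what conditions the rule; the final letter is.
"sepdekaz" ends in -z. The one such stem in the data (huvwez → fahuvwezoth) adds fa- … -oth around the stem, so the same rule applies.
So sepdekaz → fasepdekazoth.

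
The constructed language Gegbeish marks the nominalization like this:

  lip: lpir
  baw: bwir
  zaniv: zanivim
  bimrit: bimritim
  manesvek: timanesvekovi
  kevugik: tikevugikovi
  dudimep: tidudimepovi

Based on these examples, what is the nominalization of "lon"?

"lon" has 1 vowel. The stems with 1 vowel (lip → lpir, baw → bwir) delete the last vowel and add -ir.
So lon → lnir.

lnir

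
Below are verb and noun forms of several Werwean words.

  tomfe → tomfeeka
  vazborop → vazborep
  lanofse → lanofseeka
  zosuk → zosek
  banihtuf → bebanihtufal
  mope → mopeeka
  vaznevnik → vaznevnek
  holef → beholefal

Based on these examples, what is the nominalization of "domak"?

holef and tomfe both have last vowel 'e' yet inflect differently (beholefal, tomfeeka), so the last vowel is not what conditions the rule; the final letter is.
"domak" ends in -k. The stems ending in -k (zosuk → zosek, vaznevnik → vaznevnek) change the last vowel to 'e'.
So domak → domek.

domek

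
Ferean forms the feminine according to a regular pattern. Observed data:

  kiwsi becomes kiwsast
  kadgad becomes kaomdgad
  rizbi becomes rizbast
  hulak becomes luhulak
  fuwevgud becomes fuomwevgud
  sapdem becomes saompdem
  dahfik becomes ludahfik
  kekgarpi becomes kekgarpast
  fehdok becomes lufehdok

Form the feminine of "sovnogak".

lusovnogak

dahfik and kiwsi both have last vowel 'i' yet inflect differently (ludahfik, kiwsast), so the last vowel is not what conditions the rule; the final letter is.
"sovnogak" ends in -k. The stems ending in -k (dahfik → ludahfik, hulak → luhulak, fehdok → lufehdok) add the prefix lu-.
The other patterns: stems ending in -i drop the final letter and add -ast; stems ending in -d or -m insert -om- after the first vowel.
So sovnogak → lusovnogak.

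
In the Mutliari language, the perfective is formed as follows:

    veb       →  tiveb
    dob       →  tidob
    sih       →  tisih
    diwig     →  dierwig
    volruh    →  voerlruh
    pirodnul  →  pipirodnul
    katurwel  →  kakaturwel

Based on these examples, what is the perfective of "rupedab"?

rurupedab

sih and volruh both end in -h yet inflect differently (tisih, voerlruh), so the final letter is not what conditions the rule; the number of vowels is.
"rupedab" has 3 vowels. The stems with 3 vowels (pirodnul → pipirodnul, katurwel → kakaturwel) repeat the first consonant+vowel as a prefix.
The other patterns: stems with 1 vowel add the prefix ti-; stems with 2 vowels insert -er- after the first vowel.
So rupedab → rurupedab.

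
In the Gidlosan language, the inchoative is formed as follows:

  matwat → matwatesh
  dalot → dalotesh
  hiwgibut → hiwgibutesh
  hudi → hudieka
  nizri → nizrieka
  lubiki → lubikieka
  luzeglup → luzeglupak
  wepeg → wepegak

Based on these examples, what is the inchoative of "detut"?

hiwgibut and luzeglup both have last vowel 'u' yet inflect differently (hiwgibutesh, luzeglupak), so the last vowel is not what conditions the rule; the final letter is.
"detut" ends in -t. The stems ending in -t (matwat → matwatesh, dalot → dalotesh, hiwgibut → hiwgibutesh) add -esh.
So detut → detutesh.

detutesh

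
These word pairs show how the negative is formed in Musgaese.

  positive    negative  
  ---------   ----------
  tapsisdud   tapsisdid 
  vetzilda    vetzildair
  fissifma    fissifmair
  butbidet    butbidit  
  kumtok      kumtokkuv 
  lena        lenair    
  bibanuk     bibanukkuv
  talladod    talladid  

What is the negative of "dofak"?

dofakkuv

bibanuk and tapsisdud both have last vowel 'u' yet inflect differently (bibanukkuv, tapsisdid), so the last vowel is not what conditions the rule; the final letter is.
"dofak" ends in -k. The stems ending in -k (bibanuk → bibanukkuv, kumtok → kumtokkuv) double the final consonant and add -uv.
The other patterns: stems ending in -a add -ir; stems ending in -d or -t change the last vowel to 'i'.
So dofak → dofakkuv.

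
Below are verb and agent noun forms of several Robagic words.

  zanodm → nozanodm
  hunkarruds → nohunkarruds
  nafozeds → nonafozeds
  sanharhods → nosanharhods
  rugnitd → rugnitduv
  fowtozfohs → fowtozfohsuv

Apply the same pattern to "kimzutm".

hunkarruds and fowtozfohs both end in -s yet inflect differently (nohunkarruds, fowtozfohsuv), so the final letter is not what conditions the rule; the second-to-last letter is.
"kimzutm" has second-to-last letter 't'. The one such stem in the data (rugnitd → rugnitduv) adds -uv, so the same rule applies.
The other pattern: stems whose second-to-last letter is 'd' add the prefix no-.
So kimzutm → kimzutmuv.

kimzutmuv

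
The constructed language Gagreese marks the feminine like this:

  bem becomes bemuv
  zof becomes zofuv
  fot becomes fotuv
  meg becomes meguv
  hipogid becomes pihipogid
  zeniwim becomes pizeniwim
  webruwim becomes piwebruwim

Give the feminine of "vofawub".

bem and zeniwim both end in -m yet inflect differently (bemuv, pizeniwim), so the final letter is not what conditions the rule; the number of vowels is.
"vofawub" has 3 vowels. The stems with 3 vowels (hipogid → pihipogid, zeniwim → pizeniwim, webruwim → piwebruwim) add the prefix pi-.
So vofawub → pivofawub.

pivofawub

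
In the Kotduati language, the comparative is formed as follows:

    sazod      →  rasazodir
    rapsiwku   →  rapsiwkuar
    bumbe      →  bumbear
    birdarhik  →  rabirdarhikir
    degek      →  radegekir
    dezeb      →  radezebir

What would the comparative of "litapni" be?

bumbe and degek both have last vowel 'e' yet inflect differently (bumbear, radegekir), so the last vowel is not what conditions the rule; whether the stem ends in a vowel or a consonant is.
"litapni" ends in a vowel. The stems ending in a vowel (rapsiwku → rapsiwkuar, bumbe → bumbear) add -ar.
So litapni → litapniar.

litapniar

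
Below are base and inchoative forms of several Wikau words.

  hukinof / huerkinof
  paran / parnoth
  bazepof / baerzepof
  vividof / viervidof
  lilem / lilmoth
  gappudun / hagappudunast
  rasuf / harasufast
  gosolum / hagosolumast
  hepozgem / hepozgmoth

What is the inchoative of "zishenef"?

zishenfoth

hukinof and rasuf both end in -f yet inflect differently (huerkinof, harasufast), so the final letter is not what conditions the rule; the last vowel is.
"zishenef" has last vowel 'e'. The stems whose last vowel is 'e' (hepozgem → hepozgmoth, lilem → lilmoth) delete the last vowel and add -oth.
So zishenef → zishenfoth.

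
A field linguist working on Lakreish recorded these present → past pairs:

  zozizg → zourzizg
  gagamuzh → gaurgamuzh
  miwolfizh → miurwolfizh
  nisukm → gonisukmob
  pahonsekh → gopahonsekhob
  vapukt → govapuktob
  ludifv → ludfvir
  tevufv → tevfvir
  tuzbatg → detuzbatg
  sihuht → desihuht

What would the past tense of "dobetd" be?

dedobetd

"dobetd" has second-to-last letter 't'. The one such stem in the data (tuzbatg → detuzbatg) adds the prefix de-, so the same rule applies.
The other patterns: stems whose second-to-last letter is 'z' insert -ur- after the first vowel; stems whose second-to-last letter is 'k' add go- … -ob around the stem; stems whose second-to-last letter is 'f' delete the last vowel and add -ir.
So dobetd → dedobetd.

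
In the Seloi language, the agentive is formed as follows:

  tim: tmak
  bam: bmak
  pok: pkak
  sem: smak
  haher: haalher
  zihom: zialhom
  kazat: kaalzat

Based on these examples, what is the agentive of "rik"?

tim and zihom both end in -m yet inflect differently (tmak, zialhom), so the final letter is not what conditions the rule; the number of vowels is.
"rik" has 1 vowel. The stems with 1 vowel (tim → tmak, bam → bmak, pok → pkak) delete the last vowel and add -ak.
So rik → rkak.

rkak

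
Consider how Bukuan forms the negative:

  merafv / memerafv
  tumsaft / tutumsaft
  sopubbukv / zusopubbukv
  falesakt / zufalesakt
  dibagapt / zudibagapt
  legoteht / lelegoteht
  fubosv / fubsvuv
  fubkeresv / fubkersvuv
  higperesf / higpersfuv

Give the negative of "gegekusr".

gegeksruv

"gegekusr" has second-to-last letter 's'. The stems whose second-to-last letter is 's' (fubosv → fubsvuv, fubkeresv → fubkersvuv, higperesf → higpersfuv) delete the last vowel and add -uv.
The other patterns: stems whose second-to-last letter is 'f' or 'h' repeat the first consonant+vowel as a prefix; stems whose second-to-last letter is 'k' or 'p' add the prefix zu-.
So gegekusr → gegeksruv.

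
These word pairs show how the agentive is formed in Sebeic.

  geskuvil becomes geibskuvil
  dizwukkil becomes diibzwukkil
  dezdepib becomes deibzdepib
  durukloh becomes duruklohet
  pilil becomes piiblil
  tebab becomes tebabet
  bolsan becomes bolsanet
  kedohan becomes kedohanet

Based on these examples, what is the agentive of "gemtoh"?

"gemtoh" has last vowel 'o'. The one such stem in the data (durukloh → duruklohet) adds -et, so the same rule applies.
The other pattern: stems whose last vowel is 'i' insert -ib- after the first vowel.
So gemtoh → gemtohet.

gemtohet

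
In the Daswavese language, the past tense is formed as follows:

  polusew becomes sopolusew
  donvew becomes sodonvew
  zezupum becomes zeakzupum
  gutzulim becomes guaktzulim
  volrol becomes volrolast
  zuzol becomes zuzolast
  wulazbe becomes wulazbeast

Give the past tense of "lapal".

polusew and wulazbe both have last vowel 'e' yet inflect differently (sopolusew, wulazbeast), so the last vowel is not what conditions the rule; the final letter is.
"lapal" ends in -l. The stems ending in -l (volrol → volrolast, zuzol → zuzolast) add -ast.
The other patterns: stems ending in -w add the prefix so-; stems ending in -m insert -ak- after the first vowel.
So lapal → lapalast.

lapalast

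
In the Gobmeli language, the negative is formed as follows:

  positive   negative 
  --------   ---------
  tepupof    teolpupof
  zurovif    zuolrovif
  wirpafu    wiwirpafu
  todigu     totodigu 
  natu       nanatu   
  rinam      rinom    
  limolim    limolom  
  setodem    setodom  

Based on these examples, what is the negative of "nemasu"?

zurovif and limolim both have last vowel 'i' yet inflect differently (zuolrovif, limolom), so the last vowel is not what conditions the rule; the final letter is.
"nemasu" ends in -u. The stems ending in -u (wirpafu → wiwirpafu, todigu → totodigu, natu → nanatu) repeat the first consonant+vowel as a prefix.
So nemasu → nenemasu.

nenemasu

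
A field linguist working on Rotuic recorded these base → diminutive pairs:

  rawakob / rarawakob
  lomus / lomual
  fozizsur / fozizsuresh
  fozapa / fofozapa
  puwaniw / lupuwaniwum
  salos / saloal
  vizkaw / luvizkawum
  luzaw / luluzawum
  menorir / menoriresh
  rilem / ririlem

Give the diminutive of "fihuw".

lufihuwum

"fihuw" ends in -w. The stems ending in -w (vizkaw → luvizkawum, luzaw → luluzawum, puwaniw → lupuwaniwum) add lu- … -um around the stem.
The other patterns: stems ending in -s drop the final letter and add -al; stems ending in -r add -esh; stems ending in -a, -b or -m repeat the first consonant+vowel as a prefix.
So fihuw → lufihuwum.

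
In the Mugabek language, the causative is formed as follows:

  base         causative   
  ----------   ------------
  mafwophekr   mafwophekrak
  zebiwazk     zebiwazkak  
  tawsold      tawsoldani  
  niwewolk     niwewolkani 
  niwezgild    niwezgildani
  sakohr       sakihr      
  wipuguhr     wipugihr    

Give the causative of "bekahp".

bekihp

wipuguhr and mafwophekr both end in -r yet inflect differently (wipugihr, mafwophekrak), so the final letter is not what conditions the rule; the second-to-last letter is.
"bekahp" has second-to-last letter 'h'. The stems whose second-to-last letter is 'h' (wipuguhr → wipugihr, sakohr → sakihr) change the last vowel to 'i'.
So bekahp → bekihp.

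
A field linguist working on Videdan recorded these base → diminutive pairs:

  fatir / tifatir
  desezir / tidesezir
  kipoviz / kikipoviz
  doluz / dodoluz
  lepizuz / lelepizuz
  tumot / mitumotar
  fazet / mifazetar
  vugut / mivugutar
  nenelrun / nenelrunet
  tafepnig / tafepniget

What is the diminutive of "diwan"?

fatir and kipoviz both have last vowel 'i' yet inflect differently (tifatir, kikipoviz), so the last vowel is not what conditions the rule; the final letter is.
"diwan" ends in -n. The one such stem in the data (nenelrun → nenelrunet) adds -et, so the same rule applies.
So diwan → diwanet.

diwanet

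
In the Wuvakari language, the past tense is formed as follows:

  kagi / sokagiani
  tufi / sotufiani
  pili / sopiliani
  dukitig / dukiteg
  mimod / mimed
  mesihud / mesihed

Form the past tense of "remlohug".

remloheg

kagi and dukitig both have last vowel 'i' yet inflect differently (sokagiani, dukiteg), so the last vowel is not what conditions the rule; the final letter is.
"remlohug" ends in -g. The one such stem in the data (dukitig → dukiteg) changes the last vowel to 'e' (as do mimod, mesihud), so the same rule applies.
The other pattern: stems ending in -i add so- … -ani around the stem.
So remlohug → remloheg.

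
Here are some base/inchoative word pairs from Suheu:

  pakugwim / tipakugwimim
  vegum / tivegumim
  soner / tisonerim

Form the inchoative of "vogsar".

Every pair shown (pakugwim → tipakugwimim, vegum → tivegumim, soner → tisonerim) follows the same rule: add ti- … -im around the stem.
So vogsar → tivogsarim.

tivogsarim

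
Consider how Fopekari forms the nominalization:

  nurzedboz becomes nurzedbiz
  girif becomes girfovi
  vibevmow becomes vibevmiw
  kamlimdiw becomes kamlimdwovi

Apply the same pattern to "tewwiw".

tewwwovi

kamlimdiw and vibevmow both end in -w yet inflect differently (kamlimdwovi, vibevmiw), so the final letter is not what conditions the rule; the last vowel is.
"tewwiw" has last vowel 'i'. The stems whose last vowel is 'i' (kamlimdiw → kamlimdwovi, girif → girfovi) delete the last vowel and add -ovi.
So tewwiw → tewwwovi.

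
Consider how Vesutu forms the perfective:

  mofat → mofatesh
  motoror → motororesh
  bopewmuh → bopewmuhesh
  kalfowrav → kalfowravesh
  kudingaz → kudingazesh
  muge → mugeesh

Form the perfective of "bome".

Every pair shown (mofat → mofatesh, motoror → motororesh, bopewmuh → bopewmuhesh, …) follows the same rule: add -esh.
So bome → bomeesh.

bomeesh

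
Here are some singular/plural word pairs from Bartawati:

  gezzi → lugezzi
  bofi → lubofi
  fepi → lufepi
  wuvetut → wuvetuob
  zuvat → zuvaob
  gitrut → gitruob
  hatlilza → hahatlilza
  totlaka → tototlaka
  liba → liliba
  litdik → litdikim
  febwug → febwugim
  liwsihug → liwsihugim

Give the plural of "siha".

zuvat and hatlilza both have last vowel 'a' yet inflect differently (zuvaob, hahatlilza), so the last vowel is not what conditions the rule; the final letter is.
"siha" ends in -a. The stems ending in -a (hatlilza → hahatlilza, totlaka → tototlaka, liba → liliba) repeat the first consonant+vowel as a prefix.
The other patterns: stems ending in -i add the prefix lu-; stems ending in -t drop the final letter and add -ob; stems ending in -g or -k add -im.
So siha → sisiha.

sisiha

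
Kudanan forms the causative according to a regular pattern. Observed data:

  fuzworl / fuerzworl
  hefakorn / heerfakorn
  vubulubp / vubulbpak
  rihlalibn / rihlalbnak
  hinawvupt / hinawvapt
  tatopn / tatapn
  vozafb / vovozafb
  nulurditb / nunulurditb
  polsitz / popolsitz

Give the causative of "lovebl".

hefakorn and rihlalibn both end in -n yet inflect differently (heerfakorn, rihlalbnak), so the final letter is not what conditions the rule; the second-to-last letter is.
"lovebl" has second-to-last letter 'b'. The stems whose second-to-last letter is 'b' (vubulubp → vubulbpak, rihlalibn → rihlalbnak) delete the last vowel and add -ak.
The other patterns: stems whose second-to-last letter is 'r' insert -er- after the first vowel; stems whose second-to-last letter is 'p' change the last vowel to 'a'; stems whose second-to-last letter is 'f' or 't' repeat the first consonant+vowel as a prefix.
So lovebl → lovblak.

lovblak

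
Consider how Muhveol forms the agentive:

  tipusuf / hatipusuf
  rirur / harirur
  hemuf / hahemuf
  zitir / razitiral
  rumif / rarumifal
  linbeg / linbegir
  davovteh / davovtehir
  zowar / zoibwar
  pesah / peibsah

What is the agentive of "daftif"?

rirur and zitir both end in -r yet inflect differently (harirur, razitiral), so the final letter is not what conditions the rule; the last vowel is.
"daftif" has last vowel 'i'. The stems whose last vowel is 'i' (zitir → razitiral, rumif → rarumifal) add ra- … -al around the stem.
The other patterns: stems whose last vowel is 'u' add the prefix ha-; stems whose last vowel is 'e' add -ir; stems whose last vowel is 'a' insert -ib- after the first vowel.
So daftif → radaftifal.

radaftifal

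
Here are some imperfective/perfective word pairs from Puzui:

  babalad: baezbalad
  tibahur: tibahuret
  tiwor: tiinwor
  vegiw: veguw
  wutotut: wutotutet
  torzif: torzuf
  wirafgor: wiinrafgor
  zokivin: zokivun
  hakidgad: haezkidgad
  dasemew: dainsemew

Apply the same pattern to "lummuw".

tibahur and tiwor both end in -r yet inflect differently (tibahuret, tiinwor), so the final letter is not what conditions the rule; the last vowel is.
"lummuw" has last vowel 'u'. The stems whose last vowel is 'u' (wutotut → wutotutet, tibahur → tibahuret) add -et.
The other patterns: stems whose last vowel is 'i' change the last vowel to 'u'; stems whose last vowel is 'a' insert -ez- after the first vowel; stems whose last vowel is 'e' or 'o' insert -in- after the first vowel.
So lummuw → lummuwet.

lummuwet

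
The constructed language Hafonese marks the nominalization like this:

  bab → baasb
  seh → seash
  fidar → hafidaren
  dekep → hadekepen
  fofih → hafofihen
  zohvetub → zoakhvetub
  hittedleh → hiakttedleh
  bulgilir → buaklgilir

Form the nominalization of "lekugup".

leakkugup

"lekugup" has 3 vowels. The stems with 3 vowels (zohvetub → zoakhvetub, hittedleh → hiakttedleh, bulgilir → buaklgilir) insert -ak- after the first vowel.
So lekugup → leakkugup.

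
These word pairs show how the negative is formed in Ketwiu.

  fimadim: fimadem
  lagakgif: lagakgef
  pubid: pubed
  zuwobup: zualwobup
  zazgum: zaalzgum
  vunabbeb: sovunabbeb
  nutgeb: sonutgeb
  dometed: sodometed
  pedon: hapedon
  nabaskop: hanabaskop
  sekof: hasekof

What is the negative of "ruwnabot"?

haruwnabot

fimadim and zazgum both end in -m yet inflect differently (fimadem, zaalzgum), so the final letter is not what conditions the rule; the last vowel is.
"ruwnabot" has last vowel 'o'. The stems whose last vowel is 'o' (pedon → hapedon, nabaskop → hanabaskop, sekof → hasekof) add the prefix ha-.
The other patterns: stems whose last vowel is 'i' change the last vowel to 'e'; stems whose last vowel is 'u' insert -al- after the first vowel; stems whose last vowel is 'e' add the prefix so-.
So ruwnabot → haruwnabot.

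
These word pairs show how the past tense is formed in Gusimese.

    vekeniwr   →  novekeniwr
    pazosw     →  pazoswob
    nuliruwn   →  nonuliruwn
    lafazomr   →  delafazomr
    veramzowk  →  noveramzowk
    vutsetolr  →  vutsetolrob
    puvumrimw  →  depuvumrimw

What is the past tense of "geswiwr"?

nogeswiwr

lafazomr and vekeniwr both end in -r yet inflect differently (delafazomr, novekeniwr), so the final letter is not what conditions the rule; the second-to-last letter is.
"geswiwr" has second-to-last letter 'w'. The stems whose second-to-last letter is 'w' (nuliruwn → nonuliruwn, veramzowk → noveramzowk, vekeniwr → novekeniwr) add the prefix no-.
So geswiwr → nogeswiwr.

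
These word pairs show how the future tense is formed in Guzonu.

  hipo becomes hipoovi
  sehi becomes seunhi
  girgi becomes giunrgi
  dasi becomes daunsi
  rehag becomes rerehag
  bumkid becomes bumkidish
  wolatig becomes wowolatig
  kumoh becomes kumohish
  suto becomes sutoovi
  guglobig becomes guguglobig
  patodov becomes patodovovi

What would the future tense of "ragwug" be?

raragwug

guglobig and girgi both have last vowel 'i' yet inflect differently (guguglobig, giunrgi), so the last vowel is not what conditions the rule; the final letter is.
"ragwug" ends in -g. The stems ending in -g (rehag → rerehag, guglobig → guguglobig, wolatig → wowolatig) repeat the first consonant+vowel as a prefix.
So ragwug → raragwug.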